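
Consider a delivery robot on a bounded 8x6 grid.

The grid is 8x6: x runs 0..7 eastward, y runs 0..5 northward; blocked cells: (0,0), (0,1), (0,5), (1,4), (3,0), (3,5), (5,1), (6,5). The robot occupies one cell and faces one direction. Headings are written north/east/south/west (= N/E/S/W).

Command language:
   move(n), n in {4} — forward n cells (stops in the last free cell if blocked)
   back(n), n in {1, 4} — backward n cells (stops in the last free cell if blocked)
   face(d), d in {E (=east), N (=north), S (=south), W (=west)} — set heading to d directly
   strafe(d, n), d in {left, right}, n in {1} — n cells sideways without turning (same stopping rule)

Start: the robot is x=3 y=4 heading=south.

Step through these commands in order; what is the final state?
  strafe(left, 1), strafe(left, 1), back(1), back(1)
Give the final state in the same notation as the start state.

begin: x=3 y=4 heading=south
step 1 (strafe(left, 1)): x=4 y=4 heading=south
step 2 (strafe(left, 1)): x=5 y=4 heading=south
step 3 (back(1)): x=5 y=5 heading=south
step 4 (back(1)): x=5 y=5 heading=south

x=5 y=5 heading=south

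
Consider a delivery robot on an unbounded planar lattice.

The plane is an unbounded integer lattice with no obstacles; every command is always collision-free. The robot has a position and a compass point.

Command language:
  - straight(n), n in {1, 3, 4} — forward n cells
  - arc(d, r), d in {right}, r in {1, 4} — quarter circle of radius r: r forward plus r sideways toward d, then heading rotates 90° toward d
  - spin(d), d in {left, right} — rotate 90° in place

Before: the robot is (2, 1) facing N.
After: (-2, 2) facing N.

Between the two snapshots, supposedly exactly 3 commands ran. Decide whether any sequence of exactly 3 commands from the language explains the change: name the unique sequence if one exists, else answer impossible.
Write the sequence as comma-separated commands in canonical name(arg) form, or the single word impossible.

spin(left), straight(3), arc(right, 1)

key: heading stays N — rotations cancel among the 3 commands
initial: (2, 1) facing N
1. spin(left) → (2, 1) facing W
2. straight(3) → (-1, 1) facing W
3. arc(right, 1) → (-2, 2) facing N
all 343 alternatives checked — unique.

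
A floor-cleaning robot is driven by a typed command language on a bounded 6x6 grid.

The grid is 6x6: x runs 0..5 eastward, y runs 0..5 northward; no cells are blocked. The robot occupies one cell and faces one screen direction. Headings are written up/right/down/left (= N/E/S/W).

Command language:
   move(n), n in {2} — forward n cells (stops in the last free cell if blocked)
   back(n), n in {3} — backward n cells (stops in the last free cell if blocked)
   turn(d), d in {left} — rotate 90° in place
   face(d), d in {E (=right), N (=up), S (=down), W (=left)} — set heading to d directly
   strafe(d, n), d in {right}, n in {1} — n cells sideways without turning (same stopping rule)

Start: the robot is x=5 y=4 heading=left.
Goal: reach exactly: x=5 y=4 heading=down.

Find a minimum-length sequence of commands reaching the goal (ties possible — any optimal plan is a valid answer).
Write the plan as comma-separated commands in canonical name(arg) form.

from: x=5 y=4 heading=left
1. face(S) → x=5 y=4 heading=down
nothing shorter than 1 reaches the goal.

face(S)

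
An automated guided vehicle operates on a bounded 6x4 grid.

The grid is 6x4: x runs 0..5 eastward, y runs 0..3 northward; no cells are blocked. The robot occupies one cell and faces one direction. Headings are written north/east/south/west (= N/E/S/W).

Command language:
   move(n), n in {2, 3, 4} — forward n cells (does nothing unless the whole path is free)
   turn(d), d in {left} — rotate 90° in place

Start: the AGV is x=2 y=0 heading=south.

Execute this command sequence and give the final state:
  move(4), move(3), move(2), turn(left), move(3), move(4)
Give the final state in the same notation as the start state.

x=5 y=0 heading=east

t0: x=2 y=0 heading=south
step 1 (move(4)): x=2 y=0 heading=south
step 2 (move(3)): x=2 y=0 heading=south
step 3 (move(2)): x=2 y=0 heading=south
step 4 (turn(left)): x=2 y=0 heading=east
step 5 (move(3)): x=5 y=0 heading=east
step 6 (move(4)): x=5 y=0 heading=east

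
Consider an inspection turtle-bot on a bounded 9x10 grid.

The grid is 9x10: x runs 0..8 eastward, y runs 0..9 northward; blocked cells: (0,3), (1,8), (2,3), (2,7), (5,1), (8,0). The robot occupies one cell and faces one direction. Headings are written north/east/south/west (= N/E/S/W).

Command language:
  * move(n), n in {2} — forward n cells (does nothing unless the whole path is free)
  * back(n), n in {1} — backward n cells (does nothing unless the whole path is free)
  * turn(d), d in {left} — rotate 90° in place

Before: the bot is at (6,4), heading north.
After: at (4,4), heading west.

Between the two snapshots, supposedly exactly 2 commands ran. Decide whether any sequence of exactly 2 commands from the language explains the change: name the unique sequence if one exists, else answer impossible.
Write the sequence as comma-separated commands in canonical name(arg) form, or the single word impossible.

key: order matters: swapping turn(left) and move(2) lands elsewhere
from: at (6,4), heading north
1. turn(left) → at (6,4), heading west
2. move(2) → at (4,4), heading west
no rival 2-sequence matches.

turn(left), move(2)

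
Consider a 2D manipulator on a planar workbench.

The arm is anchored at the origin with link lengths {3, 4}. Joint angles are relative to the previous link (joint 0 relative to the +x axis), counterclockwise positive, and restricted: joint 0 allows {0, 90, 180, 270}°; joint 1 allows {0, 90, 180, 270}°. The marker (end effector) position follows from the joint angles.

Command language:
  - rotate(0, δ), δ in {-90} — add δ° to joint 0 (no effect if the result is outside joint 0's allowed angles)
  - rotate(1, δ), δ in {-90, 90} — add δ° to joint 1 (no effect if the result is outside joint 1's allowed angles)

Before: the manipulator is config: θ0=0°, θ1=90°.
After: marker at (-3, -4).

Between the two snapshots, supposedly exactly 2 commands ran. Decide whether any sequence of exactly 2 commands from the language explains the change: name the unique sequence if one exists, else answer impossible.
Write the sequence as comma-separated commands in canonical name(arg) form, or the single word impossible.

rotate(0, -90), rotate(0, -90)

initial: config: θ0=0°, θ1=90°
[1] after rotate(0, -90): config: θ0=270°, θ1=90°
[2] after rotate(0, -90): config: θ0=180°, θ1=90°
no rival 2-sequence matches.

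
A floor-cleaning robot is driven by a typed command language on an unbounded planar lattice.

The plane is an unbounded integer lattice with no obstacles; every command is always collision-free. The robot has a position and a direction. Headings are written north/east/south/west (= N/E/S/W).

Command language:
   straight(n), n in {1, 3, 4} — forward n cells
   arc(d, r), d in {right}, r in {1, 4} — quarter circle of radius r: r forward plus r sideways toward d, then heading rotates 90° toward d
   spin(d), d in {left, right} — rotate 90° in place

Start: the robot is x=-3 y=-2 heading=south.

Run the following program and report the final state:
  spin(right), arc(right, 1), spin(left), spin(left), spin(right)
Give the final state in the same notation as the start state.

x=-4 y=-1 heading=west

from: x=-3 y=-2 heading=south
step 1 (spin(right)): x=-3 y=-2 heading=west
step 2 (arc(right, 1)): x=-4 y=-1 heading=north
step 3 (spin(left)): x=-4 y=-1 heading=west
step 4 (spin(left)): x=-4 y=-1 heading=south
step 5 (spin(right)): x=-4 y=-1 heading=west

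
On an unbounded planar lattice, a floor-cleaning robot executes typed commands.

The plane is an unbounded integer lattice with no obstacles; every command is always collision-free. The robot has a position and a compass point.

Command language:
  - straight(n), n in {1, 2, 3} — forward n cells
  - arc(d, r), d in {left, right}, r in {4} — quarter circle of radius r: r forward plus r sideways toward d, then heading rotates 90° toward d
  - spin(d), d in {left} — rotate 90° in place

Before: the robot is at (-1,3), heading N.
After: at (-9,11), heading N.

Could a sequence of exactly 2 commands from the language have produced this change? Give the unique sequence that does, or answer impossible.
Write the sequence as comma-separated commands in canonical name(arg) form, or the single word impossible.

key: running arc(right, 4) before arc(left, 4) would end elsewhere — order is forced
t0: at (-1,3), heading N
1. arc(left, 4) → at (-5,7), heading W
2. arc(right, 4) → at (-9,11), heading N
no other 2-command option fits: unique.

arc(left, 4), arc(right, 4)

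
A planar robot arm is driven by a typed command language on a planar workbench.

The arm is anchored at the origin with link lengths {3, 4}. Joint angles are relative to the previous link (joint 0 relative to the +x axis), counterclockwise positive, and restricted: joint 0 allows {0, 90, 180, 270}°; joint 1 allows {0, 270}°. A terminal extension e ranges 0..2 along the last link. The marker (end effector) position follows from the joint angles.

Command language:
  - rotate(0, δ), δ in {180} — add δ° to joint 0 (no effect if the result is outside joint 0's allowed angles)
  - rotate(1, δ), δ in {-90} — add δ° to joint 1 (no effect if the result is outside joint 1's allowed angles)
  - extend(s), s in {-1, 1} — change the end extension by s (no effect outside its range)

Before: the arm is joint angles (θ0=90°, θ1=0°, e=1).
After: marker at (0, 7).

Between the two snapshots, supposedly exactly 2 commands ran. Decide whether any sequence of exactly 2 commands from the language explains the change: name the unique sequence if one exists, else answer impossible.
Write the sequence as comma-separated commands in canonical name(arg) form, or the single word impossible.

begin: joint angles (θ0=90°, θ1=0°, e=1)
step 1 (extend(-1)): joint angles (θ0=90°, θ1=0°, e=0)
step 2 (extend(-1)): joint angles (θ0=90°, θ1=0°, e=0)
uniquely the one of 16 2-step routes that fits.

extend(-1), extend(-1)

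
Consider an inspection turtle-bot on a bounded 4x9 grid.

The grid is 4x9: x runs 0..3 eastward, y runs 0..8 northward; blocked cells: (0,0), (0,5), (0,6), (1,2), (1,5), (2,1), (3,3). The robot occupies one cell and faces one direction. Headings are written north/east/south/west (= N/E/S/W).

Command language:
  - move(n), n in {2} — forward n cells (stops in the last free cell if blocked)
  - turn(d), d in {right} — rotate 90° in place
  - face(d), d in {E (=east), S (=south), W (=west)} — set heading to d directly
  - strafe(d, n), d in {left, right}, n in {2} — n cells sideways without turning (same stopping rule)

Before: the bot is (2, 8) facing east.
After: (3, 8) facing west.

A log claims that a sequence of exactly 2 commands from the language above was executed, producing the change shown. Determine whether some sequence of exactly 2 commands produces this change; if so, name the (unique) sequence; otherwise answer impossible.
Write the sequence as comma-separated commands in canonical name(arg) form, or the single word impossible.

key: move(2) runs into the grid edge before its full distance
t0: (2, 8) facing east
step 1 (move(2)): (3, 8) facing east
step 2 (face(W)): (3, 8) facing west
uniquely the one of 49 2-step routes that fits.

move(2), face(W)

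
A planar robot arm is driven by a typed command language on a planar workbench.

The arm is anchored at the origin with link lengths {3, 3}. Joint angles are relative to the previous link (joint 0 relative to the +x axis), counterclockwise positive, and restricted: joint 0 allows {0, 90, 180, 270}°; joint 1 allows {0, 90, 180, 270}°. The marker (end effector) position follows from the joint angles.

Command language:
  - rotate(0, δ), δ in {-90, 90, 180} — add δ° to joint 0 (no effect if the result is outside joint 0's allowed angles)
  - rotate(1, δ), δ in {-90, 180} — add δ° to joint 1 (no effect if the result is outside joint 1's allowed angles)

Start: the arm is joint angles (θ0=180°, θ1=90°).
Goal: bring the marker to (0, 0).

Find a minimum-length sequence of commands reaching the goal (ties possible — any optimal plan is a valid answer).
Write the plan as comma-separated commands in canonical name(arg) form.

initial: joint angles (θ0=180°, θ1=90°)
1. rotate(1, -90) → joint angles (θ0=180°, θ1=0°)
2. rotate(1, 180) → joint angles (θ0=180°, θ1=180°)
shorter routes all fall short; 2 is best.

rotate(1, -90), rotate(1, 180)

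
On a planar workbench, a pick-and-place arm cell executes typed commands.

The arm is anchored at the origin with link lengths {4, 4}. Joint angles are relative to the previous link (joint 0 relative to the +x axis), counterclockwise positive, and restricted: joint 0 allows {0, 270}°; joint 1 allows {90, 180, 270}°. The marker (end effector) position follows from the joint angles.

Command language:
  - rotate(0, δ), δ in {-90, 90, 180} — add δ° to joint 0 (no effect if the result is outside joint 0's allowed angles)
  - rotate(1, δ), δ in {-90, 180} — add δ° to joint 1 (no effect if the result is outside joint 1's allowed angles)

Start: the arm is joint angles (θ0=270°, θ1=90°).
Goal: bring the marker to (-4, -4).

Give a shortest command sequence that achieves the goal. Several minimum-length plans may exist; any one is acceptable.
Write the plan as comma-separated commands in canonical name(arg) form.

t0: joint angles (θ0=270°, θ1=90°)
step 1 (rotate(1, 180)): joint angles (θ0=270°, θ1=270°)
shorter routes all fall short; 1 is best.

rotate(1, 180)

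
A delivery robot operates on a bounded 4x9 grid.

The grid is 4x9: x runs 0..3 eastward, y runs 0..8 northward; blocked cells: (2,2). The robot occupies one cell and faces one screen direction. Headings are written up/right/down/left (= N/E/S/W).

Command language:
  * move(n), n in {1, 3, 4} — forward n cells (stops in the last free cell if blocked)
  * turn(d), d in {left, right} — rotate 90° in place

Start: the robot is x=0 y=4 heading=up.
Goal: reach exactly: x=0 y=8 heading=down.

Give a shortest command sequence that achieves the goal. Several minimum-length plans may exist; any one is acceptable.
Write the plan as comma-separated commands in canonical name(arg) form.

t0: x=0 y=4 heading=up
t=1 move(4) ⇒ x=0 y=8 heading=up
t=2 turn(left) ⇒ x=0 y=8 heading=left
t=3 turn(left) ⇒ x=0 y=8 heading=down
shorter routes all fall short; 3 is best.

move(4), turn(left), turn(left)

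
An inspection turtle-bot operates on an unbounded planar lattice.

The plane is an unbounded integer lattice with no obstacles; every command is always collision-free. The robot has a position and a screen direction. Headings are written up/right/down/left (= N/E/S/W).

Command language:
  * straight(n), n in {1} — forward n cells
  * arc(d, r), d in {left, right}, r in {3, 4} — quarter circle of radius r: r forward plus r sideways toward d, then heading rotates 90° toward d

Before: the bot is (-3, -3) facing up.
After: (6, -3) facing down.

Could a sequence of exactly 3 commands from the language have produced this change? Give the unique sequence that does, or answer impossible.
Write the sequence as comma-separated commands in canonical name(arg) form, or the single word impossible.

arc(right, 4), straight(1), arc(right, 4)

key: position moved to (6,-3) AND the heading swung to S — translation plus rotation needed
from: (-3, -3) facing up
1. arc(right, 4) → (1, 1) facing right
2. straight(1) → (2, 1) facing right
3. arc(right, 4) → (6, -3) facing down
no rival 3-sequence matches.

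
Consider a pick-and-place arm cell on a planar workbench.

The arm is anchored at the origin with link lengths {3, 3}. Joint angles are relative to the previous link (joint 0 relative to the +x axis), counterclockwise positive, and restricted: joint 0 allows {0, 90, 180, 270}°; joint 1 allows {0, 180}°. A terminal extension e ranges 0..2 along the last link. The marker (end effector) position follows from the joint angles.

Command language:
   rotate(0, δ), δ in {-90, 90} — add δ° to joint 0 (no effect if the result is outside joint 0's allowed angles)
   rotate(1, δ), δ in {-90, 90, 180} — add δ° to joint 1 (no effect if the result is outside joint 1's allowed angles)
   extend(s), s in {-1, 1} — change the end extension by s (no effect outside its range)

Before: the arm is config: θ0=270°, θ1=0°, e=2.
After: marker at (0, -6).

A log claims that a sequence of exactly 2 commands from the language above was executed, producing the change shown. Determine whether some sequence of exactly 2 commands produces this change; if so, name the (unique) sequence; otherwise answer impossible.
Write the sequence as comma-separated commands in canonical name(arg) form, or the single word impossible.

start: config: θ0=270°, θ1=0°, e=2
t=1 extend(-1) ⇒ config: θ0=270°, θ1=0°, e=1
t=2 extend(-1) ⇒ config: θ0=270°, θ1=0°, e=0
all 49 alternatives checked — unique.

extend(-1), extend(-1)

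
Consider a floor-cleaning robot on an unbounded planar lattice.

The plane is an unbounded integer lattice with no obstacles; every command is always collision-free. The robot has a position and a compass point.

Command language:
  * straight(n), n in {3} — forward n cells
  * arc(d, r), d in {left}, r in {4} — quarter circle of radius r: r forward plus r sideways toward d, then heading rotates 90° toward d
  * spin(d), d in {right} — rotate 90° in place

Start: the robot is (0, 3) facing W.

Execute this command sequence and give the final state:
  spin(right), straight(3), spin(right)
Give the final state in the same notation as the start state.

(0, 6) facing E

begin: (0, 3) facing W
step 1 (spin(right)): (0, 3) facing N
step 2 (straight(3)): (0, 6) facing N
step 3 (spin(right)): (0, 6) facing E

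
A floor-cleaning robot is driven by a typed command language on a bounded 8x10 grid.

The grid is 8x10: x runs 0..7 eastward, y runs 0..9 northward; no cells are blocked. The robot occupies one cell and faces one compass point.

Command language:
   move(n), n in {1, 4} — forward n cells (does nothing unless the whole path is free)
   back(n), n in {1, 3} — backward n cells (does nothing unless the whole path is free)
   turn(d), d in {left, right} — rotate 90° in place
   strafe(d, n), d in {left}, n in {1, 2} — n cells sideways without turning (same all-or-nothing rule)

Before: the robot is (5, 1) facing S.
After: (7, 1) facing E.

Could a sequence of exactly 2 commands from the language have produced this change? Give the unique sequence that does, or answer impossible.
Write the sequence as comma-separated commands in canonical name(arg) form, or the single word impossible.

key: cell and facing (now E) both changed — the 2 commands mix motion and turning
initial: (5, 1) facing S
1. strafe(left, 2) → (7, 1) facing S
2. turn(left) → (7, 1) facing E
no other 2-command option fits: unique.

strafe(left, 2), turn(left)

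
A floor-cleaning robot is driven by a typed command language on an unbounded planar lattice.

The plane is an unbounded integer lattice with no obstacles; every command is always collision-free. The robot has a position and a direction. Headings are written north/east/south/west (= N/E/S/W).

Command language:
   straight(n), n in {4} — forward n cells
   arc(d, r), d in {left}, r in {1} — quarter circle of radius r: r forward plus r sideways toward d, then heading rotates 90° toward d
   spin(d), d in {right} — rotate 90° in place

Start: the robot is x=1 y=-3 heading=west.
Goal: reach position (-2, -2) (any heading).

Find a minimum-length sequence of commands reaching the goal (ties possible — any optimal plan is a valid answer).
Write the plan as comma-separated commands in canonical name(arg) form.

begin: x=1 y=-3 heading=west
[1] after straight(4): x=-3 y=-3 heading=west
[2] after spin(right): x=-3 y=-3 heading=north
[3] after spin(right): x=-3 y=-3 heading=east
[4] after arc(left, 1): x=-2 y=-2 heading=north
no 3-step plan works, so 4 is optimal.

straight(4), spin(right), spin(right), arc(left, 1)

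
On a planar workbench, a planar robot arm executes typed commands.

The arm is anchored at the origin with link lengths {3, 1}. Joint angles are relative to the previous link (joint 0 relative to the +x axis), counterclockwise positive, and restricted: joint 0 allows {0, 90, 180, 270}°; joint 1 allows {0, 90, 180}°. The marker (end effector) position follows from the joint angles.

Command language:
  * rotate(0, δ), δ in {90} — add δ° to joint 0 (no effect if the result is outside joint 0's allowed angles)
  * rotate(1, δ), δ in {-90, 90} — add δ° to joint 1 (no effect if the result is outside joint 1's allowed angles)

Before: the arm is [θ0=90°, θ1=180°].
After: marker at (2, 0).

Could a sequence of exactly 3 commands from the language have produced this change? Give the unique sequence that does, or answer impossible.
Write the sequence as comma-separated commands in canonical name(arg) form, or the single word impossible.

rotate(0, 90), rotate(0, 90), rotate(0, 90)

from: [θ0=90°, θ1=180°]
[1] after rotate(0, 90): [θ0=180°, θ1=180°]
[2] after rotate(0, 90): [θ0=270°, θ1=180°]
[3] after rotate(0, 90): [θ0=0°, θ1=180°]
no other 3-command option fits: unique.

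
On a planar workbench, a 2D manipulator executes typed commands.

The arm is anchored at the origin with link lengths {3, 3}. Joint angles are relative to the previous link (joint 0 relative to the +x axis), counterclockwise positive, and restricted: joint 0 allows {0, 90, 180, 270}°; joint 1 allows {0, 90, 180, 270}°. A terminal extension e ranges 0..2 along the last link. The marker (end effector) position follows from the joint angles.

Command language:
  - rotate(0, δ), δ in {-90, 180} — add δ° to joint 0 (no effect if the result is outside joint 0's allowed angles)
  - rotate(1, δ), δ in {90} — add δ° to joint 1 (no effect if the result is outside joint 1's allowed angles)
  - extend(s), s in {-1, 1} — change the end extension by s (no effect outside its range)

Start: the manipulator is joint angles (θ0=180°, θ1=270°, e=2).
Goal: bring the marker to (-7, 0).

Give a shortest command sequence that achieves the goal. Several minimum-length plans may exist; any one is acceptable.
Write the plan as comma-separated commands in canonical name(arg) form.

extend(-1), rotate(1, 90)

t0: joint angles (θ0=180°, θ1=270°, e=2)
t=1 extend(-1) ⇒ joint angles (θ0=180°, θ1=270°, e=1)
t=2 rotate(1, 90) ⇒ joint angles (θ0=180°, θ1=0°, e=1)
no 1-step plan works, so 2 is optimal.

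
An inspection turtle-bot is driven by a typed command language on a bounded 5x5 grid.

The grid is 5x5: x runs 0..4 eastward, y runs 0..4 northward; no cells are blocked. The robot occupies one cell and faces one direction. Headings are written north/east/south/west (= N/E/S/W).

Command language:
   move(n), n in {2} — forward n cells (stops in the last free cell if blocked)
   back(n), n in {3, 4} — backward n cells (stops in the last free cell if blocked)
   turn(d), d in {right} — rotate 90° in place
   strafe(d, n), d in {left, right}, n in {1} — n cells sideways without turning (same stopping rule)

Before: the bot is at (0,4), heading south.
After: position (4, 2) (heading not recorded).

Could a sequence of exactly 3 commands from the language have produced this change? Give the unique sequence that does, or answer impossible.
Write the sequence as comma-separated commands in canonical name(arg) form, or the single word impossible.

move(2), turn(right), back(4)

key: order matters: swapping move(2) and back(4) lands elsewhere
begin: at (0,4), heading south
[1] after move(2): at (0,2), heading south
[2] after turn(right): at (0,2), heading west
[3] after back(4): at (4,2), heading west
no rival 3-sequence matches.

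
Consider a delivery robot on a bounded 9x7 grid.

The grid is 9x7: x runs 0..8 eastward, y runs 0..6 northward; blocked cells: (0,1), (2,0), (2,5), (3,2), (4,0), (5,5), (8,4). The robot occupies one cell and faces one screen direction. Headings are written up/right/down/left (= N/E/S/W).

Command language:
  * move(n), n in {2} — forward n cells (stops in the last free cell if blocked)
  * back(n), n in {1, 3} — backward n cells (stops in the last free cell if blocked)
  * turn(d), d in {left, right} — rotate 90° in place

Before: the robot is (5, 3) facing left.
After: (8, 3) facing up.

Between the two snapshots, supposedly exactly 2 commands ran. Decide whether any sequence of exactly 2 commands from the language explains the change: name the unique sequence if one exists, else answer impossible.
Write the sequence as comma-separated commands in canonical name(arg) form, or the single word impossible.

key: cell and facing (now N) both changed — the 2 commands mix motion and turning
start: (5, 3) facing left
1. back(3) → (8, 3) facing left
2. turn(right) → (8, 3) facing up
uniquely the one of 25 2-step routes that fits.

back(3), turn(right)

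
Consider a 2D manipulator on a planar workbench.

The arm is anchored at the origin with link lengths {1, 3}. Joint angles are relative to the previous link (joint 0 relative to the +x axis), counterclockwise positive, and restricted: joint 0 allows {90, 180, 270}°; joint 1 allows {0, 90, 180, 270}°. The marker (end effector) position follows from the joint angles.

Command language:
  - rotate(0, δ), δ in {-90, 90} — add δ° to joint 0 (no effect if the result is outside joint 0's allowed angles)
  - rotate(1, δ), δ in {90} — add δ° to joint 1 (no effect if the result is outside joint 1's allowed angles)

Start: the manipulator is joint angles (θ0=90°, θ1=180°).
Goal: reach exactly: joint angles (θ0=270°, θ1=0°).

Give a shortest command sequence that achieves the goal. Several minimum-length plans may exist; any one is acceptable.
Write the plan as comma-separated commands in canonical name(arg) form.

rotate(0, 90), rotate(0, 90), rotate(1, 90), rotate(1, 90)

start: joint angles (θ0=90°, θ1=180°)
[1] after rotate(0, 90): joint angles (θ0=180°, θ1=180°)
[2] after rotate(0, 90): joint angles (θ0=270°, θ1=180°)
[3] after rotate(1, 90): joint angles (θ0=270°, θ1=270°)
[4] after rotate(1, 90): joint angles (θ0=270°, θ1=0°)
nothing shorter than 4 reaches the goal.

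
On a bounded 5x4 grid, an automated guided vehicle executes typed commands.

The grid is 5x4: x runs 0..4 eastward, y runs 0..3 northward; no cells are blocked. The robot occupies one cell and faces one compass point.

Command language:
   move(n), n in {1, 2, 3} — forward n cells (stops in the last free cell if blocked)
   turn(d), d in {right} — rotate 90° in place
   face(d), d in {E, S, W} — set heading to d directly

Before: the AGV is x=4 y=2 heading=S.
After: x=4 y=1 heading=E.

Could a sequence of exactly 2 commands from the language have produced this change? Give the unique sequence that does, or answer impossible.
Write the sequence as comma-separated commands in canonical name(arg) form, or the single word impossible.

move(1), face(E)

key: cell and facing (now E) both changed — the 2 commands mix motion and turning
begin: x=4 y=2 heading=S
t=1 move(1) ⇒ x=4 y=1 heading=S
t=2 face(E) ⇒ x=4 y=1 heading=E
no other 2-command option fits: unique.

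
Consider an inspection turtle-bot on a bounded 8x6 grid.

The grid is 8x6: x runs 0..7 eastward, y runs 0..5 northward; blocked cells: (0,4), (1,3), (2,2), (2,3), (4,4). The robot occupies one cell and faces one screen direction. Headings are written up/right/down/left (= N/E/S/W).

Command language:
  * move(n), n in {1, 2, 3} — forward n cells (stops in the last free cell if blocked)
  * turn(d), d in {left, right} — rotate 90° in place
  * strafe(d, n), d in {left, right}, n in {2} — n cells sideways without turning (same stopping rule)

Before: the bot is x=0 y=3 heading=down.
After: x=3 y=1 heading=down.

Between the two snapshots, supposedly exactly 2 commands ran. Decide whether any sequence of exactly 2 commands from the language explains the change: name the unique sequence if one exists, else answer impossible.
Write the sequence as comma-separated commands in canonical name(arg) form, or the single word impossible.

impossible

all 49 sequences checked — none match.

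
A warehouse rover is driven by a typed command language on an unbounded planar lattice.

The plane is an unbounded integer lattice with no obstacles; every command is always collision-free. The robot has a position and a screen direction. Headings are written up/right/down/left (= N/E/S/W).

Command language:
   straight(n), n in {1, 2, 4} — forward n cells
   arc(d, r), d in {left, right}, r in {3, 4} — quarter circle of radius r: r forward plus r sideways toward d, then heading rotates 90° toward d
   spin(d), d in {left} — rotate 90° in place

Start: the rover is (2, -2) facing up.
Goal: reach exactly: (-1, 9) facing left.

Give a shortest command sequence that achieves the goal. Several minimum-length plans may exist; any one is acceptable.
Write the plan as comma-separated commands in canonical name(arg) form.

straight(4), straight(4), arc(left, 3)

t0: (2, -2) facing up
t=1 straight(4) ⇒ (2, 2) facing up
t=2 straight(4) ⇒ (2, 6) facing up
t=3 arc(left, 3) ⇒ (-1, 9) facing left
no 2-step plan works, so 3 is optimal.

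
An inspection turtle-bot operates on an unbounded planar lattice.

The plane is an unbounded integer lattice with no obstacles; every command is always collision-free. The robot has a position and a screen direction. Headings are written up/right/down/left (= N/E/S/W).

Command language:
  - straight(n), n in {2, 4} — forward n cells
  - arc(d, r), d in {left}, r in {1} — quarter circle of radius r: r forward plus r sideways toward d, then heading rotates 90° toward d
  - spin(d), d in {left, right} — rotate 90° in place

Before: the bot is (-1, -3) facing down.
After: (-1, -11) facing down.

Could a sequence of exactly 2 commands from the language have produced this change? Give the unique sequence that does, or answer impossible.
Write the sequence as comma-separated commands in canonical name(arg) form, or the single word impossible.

key: heading stays S — no command in the sequence turns
initial: (-1, -3) facing down
1. straight(4) → (-1, -7) facing down
2. straight(4) → (-1, -11) facing down
uniquely the one of 25 2-step routes that fits.

straight(4), straight(4)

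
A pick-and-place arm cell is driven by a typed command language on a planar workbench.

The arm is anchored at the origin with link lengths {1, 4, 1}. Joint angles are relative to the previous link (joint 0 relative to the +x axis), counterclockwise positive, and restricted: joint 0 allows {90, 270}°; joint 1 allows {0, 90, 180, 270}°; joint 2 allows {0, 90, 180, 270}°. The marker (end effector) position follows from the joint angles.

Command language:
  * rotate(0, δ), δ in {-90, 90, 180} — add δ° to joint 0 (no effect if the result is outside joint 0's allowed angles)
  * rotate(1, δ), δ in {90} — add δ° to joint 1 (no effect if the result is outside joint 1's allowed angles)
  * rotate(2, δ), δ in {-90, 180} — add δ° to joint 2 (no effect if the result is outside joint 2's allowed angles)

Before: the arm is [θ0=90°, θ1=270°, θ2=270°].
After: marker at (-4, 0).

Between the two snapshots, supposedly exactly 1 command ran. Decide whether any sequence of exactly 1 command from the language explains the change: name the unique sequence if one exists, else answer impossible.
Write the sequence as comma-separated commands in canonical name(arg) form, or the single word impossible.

start: [θ0=90°, θ1=270°, θ2=270°]
1. rotate(0, 180) → [θ0=270°, θ1=270°, θ2=270°]
no other 1-command option fits: unique.

rotate(0, 180)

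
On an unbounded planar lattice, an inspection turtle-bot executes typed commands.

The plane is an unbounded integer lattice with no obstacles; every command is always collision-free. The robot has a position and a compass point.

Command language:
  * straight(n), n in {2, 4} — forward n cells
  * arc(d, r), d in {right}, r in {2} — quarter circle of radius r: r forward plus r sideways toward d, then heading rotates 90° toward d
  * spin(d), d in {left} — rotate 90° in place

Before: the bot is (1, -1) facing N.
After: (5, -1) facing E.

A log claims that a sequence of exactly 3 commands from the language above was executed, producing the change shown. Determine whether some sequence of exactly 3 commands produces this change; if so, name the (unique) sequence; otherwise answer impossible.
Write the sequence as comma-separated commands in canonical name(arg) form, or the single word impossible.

key: cell and facing (now E) both changed — the 3 commands mix motion and turning
begin: (1, -1) facing N
[1] after arc(right, 2): (3, 1) facing E
[2] after arc(right, 2): (5, -1) facing S
[3] after spin(left): (5, -1) facing E
all 64 alternatives checked — unique.

arc(right, 2), arc(right, 2), spin(left)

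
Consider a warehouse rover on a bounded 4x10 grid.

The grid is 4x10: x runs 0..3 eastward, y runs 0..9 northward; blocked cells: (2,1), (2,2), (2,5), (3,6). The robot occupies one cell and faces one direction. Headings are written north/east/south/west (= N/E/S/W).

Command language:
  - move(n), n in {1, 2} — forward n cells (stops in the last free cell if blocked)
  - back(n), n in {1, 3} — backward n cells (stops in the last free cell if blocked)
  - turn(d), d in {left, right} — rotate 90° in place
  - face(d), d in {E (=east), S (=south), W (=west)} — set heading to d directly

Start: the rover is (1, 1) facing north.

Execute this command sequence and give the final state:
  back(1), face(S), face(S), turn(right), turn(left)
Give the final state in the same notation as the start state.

(1, 0) facing south

t0: (1, 1) facing north
[1] after back(1): (1, 0) facing north
[2] after face(S): (1, 0) facing south
[3] after face(S): (1, 0) facing south
[4] after turn(right): (1, 0) facing west
[5] after turn(left): (1, 0) facing south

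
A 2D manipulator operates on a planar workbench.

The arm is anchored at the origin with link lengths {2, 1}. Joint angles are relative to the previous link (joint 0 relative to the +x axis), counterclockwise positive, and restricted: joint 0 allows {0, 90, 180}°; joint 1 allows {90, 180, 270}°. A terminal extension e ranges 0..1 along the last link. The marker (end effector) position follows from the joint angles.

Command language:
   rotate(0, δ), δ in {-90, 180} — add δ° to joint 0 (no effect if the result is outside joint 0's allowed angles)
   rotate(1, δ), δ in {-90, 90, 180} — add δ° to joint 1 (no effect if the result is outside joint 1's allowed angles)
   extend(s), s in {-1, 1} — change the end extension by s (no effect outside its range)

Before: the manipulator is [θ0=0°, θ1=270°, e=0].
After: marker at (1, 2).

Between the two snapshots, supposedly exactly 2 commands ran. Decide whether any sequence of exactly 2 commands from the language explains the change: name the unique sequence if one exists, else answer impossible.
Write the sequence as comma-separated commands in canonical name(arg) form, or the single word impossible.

key: order matters: swapping rotate(0, 180) and rotate(0, -90) lands elsewhere
start: [θ0=0°, θ1=270°, e=0]
[1] after rotate(0, 180): [θ0=180°, θ1=270°, e=0]
[2] after rotate(0, -90): [θ0=90°, θ1=270°, e=0]
uniquely the one of 49 2-step routes that fits.

rotate(0, 180), rotate(0, -90)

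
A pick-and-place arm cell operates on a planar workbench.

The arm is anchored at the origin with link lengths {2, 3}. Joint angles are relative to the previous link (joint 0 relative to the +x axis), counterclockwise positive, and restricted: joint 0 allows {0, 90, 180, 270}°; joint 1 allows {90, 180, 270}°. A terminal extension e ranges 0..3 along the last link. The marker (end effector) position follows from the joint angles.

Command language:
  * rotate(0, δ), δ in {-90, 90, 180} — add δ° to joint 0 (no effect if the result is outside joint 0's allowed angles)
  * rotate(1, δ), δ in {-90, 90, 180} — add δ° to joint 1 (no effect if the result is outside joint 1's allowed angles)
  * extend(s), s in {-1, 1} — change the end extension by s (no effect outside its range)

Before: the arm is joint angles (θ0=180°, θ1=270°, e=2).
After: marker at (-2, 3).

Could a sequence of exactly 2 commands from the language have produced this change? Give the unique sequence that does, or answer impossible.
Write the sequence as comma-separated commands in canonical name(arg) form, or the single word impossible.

from: joint angles (θ0=180°, θ1=270°, e=2)
1. extend(-1) → joint angles (θ0=180°, θ1=270°, e=1)
2. extend(-1) → joint angles (θ0=180°, θ1=270°, e=0)
uniquely the one of 64 2-step routes that fits.

extend(-1), extend(-1)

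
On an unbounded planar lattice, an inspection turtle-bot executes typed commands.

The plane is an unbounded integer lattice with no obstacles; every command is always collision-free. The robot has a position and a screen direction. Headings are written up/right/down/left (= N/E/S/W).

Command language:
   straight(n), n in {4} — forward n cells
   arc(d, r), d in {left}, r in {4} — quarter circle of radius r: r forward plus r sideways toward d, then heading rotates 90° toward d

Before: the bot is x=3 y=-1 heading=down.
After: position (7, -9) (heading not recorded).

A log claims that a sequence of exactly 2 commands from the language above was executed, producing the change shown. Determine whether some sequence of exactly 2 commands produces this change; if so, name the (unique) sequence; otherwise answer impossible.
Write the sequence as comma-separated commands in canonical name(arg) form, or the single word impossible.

key: running arc(left, 4) before straight(4) would end elsewhere — order is forced
initial: x=3 y=-1 heading=down
[1] after straight(4): x=3 y=-5 heading=down
[2] after arc(left, 4): x=7 y=-9 heading=right
no other 2-command option fits: unique.

straight(4), arc(left, 4)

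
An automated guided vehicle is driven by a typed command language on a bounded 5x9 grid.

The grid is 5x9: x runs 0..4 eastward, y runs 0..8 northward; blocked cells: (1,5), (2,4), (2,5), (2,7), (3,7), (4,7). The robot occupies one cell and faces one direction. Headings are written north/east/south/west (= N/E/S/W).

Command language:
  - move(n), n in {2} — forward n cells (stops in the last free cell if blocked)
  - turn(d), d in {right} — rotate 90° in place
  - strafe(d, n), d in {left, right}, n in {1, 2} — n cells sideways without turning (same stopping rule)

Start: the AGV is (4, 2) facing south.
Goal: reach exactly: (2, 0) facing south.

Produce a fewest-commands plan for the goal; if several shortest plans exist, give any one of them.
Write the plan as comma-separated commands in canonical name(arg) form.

strafe(right, 2), move(2)

from: (4, 2) facing south
t=1 strafe(right, 2) ⇒ (2, 2) facing south
t=2 move(2) ⇒ (2, 0) facing south
nothing shorter than 2 reaches the goal.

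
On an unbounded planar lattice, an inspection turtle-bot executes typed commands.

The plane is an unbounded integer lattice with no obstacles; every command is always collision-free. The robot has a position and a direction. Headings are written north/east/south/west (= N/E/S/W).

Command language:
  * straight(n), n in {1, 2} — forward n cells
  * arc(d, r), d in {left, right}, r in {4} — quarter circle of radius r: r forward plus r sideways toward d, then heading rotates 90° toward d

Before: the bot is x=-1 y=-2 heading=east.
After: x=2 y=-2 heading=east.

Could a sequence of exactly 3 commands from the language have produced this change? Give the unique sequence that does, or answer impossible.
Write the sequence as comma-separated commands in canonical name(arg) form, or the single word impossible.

straight(1), straight(1), straight(1)

key: heading stays E — no command in the sequence turns
t0: x=-1 y=-2 heading=east
step 1 (straight(1)): x=0 y=-2 heading=east
step 2 (straight(1)): x=1 y=-2 heading=east
step 3 (straight(1)): x=2 y=-2 heading=east
no rival 3-sequence matches.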